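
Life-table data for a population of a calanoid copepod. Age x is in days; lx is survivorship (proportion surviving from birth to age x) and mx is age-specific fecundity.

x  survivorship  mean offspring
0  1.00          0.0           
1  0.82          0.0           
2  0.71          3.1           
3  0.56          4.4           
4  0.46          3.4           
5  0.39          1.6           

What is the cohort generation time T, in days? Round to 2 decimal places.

3.09

lx·mx: 0, 0, 2.201, 2.464, 1.564, 0.624 → R0 = 6.853
x·lx·mx: 0, 0, 4.402, 7.392, 6.256, 3.12 → Σ = 21.17
T = 21.17 / 6.853 = 3.089158… → 3.09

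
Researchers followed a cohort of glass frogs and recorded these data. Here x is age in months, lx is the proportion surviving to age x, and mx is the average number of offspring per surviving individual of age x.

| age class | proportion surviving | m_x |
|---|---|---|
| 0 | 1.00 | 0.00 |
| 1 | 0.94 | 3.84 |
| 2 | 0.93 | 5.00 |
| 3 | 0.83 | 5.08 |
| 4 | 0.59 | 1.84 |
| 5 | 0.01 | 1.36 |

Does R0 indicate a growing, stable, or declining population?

growing

R0 = Σ lx·mx = 0 + 3.6096 + 4.65 + 4.2164 + 1.0856 + 0.0136 = 13.5752
R0 > 1, so the population is growing.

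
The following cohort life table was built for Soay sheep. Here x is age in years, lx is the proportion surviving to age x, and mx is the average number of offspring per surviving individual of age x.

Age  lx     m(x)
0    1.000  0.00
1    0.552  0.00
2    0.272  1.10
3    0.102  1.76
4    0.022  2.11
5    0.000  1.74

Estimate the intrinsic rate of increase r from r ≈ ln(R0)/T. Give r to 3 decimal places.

-0.256

R0 = Σ lx·mx = 0 + 0 + 0.2992 + 0.17952 + 0.04642 + 0 = 0.52514
Σ x·lx·mx = 1.32264; T = 1.32264/0.52514 = 2.51864…
r ≈ ln(R0)/T = ln(0.52514)/2.51864… = -0.25573… → -0.256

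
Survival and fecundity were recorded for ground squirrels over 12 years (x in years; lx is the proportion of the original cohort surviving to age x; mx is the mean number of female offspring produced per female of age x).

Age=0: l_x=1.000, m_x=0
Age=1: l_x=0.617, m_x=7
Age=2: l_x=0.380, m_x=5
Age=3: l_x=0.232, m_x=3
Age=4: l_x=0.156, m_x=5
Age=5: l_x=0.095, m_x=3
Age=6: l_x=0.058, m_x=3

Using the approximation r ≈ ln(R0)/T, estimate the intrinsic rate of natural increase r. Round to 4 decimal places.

R0 = Σ lx·mx = 0 + 4.319 + 1.9 + 0.696 + 0.78 + 0.285 + 0.174 = 8.154
Σ x·lx·mx = 15.796; T = 15.796/8.154 = 1.93721…
r ≈ ln(R0)/T = ln(8.154)/1.93721… = 1.083264… → 1.0833

1.0833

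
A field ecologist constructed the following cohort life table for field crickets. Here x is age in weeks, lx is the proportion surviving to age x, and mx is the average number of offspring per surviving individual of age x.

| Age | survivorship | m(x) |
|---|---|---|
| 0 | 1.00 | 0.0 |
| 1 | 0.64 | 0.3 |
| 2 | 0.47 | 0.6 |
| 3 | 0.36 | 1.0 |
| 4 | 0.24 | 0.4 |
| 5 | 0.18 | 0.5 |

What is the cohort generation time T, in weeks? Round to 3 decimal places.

lx·mx: 0, 0.192, 0.282, 0.36, 0.096, 0.09 → R0 = 1.02
x·lx·mx: 0, 0.192, 0.564, 1.08, 0.384, 0.45 → Σ = 2.67
T = 2.67 / 1.02 = 2.617647… → 2.618

2.618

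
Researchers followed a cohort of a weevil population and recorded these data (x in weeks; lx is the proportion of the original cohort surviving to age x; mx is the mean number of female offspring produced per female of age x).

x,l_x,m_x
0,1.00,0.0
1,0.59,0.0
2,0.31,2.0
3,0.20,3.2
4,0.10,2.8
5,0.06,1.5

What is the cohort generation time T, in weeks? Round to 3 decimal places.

2.902

lx·mx: 0, 0, 0.62, 0.64, 0.28, 0.09 → R0 = 1.63
x·lx·mx: 0, 0, 1.24, 1.92, 1.12, 0.45 → Σ = 4.73
T = 4.73 / 1.63 = 2.90184… → 2.902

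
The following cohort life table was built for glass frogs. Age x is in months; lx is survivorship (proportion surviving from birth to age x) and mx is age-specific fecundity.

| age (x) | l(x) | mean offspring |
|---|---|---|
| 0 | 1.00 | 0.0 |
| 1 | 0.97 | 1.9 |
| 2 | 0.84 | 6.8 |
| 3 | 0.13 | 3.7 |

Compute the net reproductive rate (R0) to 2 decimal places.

lx·mx by age: 0, 1.843, 5.712, 0.481
R0 = Σ lx·mx = 8.036 → 8.04

8.04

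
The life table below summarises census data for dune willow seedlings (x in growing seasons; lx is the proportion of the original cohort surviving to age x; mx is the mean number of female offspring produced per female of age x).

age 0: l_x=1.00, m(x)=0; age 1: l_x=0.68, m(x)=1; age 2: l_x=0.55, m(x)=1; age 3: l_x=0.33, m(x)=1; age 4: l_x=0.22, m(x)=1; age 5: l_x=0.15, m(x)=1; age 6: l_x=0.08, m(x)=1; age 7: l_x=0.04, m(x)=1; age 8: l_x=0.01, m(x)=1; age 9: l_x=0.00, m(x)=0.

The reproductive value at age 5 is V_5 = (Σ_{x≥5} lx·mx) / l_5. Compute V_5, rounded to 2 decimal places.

lx·mx for x ≥ 5: 0.15, 0.08, 0.04, 0.01, 0 → sum = 0.28
V_5 = 0.28 / l_5 = 0.28 / 0.15 = 1.866667… → 1.87

1.87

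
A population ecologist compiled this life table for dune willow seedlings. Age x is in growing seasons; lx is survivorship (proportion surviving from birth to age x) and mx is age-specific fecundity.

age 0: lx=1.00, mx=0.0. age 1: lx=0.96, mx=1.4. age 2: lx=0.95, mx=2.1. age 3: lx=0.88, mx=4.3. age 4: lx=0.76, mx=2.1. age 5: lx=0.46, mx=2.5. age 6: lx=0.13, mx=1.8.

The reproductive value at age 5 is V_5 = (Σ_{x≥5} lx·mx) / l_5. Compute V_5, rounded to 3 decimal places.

lx·mx for x ≥ 5: 1.15, 0.234 → sum = 1.384
V_5 = 1.384 / l_5 = 1.384 / 0.46 = 3.008696… → 3.009

3.009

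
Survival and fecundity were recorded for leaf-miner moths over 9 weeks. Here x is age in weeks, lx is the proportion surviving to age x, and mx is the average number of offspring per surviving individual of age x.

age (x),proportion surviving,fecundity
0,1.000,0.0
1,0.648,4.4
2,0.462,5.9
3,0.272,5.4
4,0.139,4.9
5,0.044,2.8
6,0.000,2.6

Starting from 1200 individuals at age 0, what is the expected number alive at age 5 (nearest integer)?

Expected survivors = N0 · l_5 = 1200 × 0.044 = 52.8 → 53

53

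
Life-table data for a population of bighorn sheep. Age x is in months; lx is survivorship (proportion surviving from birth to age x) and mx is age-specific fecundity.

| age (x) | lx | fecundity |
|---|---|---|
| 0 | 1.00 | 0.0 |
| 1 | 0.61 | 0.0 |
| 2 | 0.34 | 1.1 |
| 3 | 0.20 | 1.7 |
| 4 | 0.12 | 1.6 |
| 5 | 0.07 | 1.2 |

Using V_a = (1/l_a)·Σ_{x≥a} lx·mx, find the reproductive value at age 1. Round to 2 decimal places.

1.62

lx·mx for x ≥ 1: 0, 0.374, 0.34, 0.192, 0.084 → sum = 0.99
V_1 = 0.99 / l_1 = 0.99 / 0.61 = 1.622951… → 1.62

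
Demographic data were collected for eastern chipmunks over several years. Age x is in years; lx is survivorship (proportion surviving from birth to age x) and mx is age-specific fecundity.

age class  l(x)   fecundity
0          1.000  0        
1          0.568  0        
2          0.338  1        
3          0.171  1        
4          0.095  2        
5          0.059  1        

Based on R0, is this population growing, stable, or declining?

declining

R0 = Σ lx·mx = 0 + 0 + 0.338 + 0.171 + 0.19 + 0.059 = 0.758
R0 < 1, so the population is declining.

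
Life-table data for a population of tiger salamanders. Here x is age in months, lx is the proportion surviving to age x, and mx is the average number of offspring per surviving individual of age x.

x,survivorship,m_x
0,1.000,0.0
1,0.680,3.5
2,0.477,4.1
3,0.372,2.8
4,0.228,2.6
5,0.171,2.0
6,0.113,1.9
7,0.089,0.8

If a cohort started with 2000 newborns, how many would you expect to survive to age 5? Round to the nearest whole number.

342

Expected survivors = N0 · l_5 = 2000 × 0.171 = 342 → 342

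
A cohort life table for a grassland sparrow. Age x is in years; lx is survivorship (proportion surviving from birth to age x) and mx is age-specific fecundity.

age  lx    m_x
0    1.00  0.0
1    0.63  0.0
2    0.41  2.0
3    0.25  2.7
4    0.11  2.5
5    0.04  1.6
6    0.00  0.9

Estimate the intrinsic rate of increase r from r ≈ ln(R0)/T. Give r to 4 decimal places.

0.2187

R0 = Σ lx·mx = 0 + 0 + 0.82 + 0.675 + 0.275 + 0.064 + 0 = 1.834
Σ x·lx·mx = 5.085; T = 5.085/1.834 = 2.77263…
r ≈ ln(R0)/T = ln(1.834)/2.77263… = 0.218745… → 0.2187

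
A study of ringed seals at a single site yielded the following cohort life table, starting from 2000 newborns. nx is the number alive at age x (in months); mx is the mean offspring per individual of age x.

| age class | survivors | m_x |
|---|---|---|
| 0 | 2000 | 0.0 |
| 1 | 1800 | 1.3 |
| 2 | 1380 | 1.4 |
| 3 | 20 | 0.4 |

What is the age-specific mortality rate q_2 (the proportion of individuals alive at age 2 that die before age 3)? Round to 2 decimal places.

0.99

lx = nx/n0 = nx/2000: 1, 0.9, 0.69, 0.01
q_2 = (l_2 − l_3) / l_2 = (0.69 − 0.01) / 0.69
     = 0.68 / 0.69 = 0.985507… → 0.99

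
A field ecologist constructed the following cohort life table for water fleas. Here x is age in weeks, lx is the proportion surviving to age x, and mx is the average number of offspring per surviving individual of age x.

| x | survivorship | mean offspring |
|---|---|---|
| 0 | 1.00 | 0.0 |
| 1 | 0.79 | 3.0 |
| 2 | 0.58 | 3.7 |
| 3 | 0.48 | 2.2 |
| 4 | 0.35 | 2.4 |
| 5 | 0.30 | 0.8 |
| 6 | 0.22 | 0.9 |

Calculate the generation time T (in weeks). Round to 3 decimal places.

lx·mx: 0, 2.37, 2.146, 1.056, 0.84, 0.24, 0.198 → R0 = 6.85
x·lx·mx: 0, 2.37, 4.292, 3.168, 3.36, 1.2, 1.188 → Σ = 15.578
T = 15.578 / 6.85 = 2.274161… → 2.274

2.274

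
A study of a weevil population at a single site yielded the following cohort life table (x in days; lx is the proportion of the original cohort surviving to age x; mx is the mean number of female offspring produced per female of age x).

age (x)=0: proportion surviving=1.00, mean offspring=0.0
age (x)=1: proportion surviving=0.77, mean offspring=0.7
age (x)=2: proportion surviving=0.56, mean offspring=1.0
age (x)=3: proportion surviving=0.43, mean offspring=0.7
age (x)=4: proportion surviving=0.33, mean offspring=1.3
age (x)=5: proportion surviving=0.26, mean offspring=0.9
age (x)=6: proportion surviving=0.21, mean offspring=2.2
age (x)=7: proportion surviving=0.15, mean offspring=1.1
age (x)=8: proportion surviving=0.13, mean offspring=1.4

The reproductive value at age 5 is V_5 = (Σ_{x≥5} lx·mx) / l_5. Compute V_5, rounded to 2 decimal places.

4.01

lx·mx for x ≥ 5: 0.234, 0.462, 0.165, 0.182 → sum = 1.043
V_5 = 1.043 / l_5 = 1.043 / 0.26 = 4.011538… → 4.01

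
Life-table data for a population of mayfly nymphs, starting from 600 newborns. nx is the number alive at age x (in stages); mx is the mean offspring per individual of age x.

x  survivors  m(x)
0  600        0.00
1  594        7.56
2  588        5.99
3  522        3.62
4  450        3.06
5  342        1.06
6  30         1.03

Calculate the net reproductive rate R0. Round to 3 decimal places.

lx = nx/n0 = nx/600: 1, 0.99, 0.98, 0.87, 0.75, 0.57, 0.05
lx·mx by age: 0, 7.4844, 5.8702, 3.1494, 2.295, 0.6042, 0.0515
R0 = Σ lx·mx = 19.4547 → 19.455

19.455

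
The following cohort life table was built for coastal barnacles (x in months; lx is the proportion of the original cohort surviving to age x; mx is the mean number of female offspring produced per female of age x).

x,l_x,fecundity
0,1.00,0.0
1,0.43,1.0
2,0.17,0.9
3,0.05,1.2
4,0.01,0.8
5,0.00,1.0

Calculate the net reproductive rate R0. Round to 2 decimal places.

lx·mx by age: 0, 0.43, 0.153, 0.06, 0.008, 0
R0 = Σ lx·mx = 0.651 → 0.65

0.65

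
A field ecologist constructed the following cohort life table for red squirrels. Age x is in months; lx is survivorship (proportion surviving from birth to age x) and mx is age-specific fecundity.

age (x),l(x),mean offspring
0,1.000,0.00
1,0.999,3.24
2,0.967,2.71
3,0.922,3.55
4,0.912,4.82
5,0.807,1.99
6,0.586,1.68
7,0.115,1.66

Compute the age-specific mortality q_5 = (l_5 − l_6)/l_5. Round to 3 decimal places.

0.274

q_5 = (l_5 − l_6) / l_5 = (0.807 − 0.586) / 0.807
     = 0.221 / 0.807 = 0.273854… → 0.274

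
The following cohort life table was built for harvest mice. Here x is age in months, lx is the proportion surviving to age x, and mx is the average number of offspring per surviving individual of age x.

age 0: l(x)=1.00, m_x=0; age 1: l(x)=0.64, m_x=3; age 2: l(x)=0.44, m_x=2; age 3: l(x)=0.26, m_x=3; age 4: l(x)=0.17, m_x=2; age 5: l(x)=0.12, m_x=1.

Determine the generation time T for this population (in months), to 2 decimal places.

lx·mx: 0, 1.92, 0.88, 0.78, 0.34, 0.12 → R0 = 4.04
x·lx·mx: 0, 1.92, 1.76, 2.34, 1.36, 0.6 → Σ = 7.98
T = 7.98 / 4.04 = 1.975248… → 1.98

1.98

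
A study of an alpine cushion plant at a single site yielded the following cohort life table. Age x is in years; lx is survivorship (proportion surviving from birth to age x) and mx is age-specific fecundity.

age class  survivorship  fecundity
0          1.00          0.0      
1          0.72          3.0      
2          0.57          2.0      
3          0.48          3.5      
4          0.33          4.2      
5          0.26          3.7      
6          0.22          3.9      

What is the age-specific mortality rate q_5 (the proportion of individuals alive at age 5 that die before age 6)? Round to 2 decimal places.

0.15

q_5 = (l_5 − l_6) / l_5 = (0.26 − 0.22) / 0.26
     = 0.04 / 0.26 = 0.153846… → 0.15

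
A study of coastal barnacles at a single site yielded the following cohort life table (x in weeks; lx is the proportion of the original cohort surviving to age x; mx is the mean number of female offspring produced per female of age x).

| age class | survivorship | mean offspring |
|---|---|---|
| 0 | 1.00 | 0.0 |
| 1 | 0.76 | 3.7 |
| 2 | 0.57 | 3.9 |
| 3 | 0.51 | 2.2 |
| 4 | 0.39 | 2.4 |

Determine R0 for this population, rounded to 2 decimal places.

7.09

lx·mx by age: 0, 2.812, 2.223, 1.122, 0.936
R0 = Σ lx·mx = 7.093 → 7.09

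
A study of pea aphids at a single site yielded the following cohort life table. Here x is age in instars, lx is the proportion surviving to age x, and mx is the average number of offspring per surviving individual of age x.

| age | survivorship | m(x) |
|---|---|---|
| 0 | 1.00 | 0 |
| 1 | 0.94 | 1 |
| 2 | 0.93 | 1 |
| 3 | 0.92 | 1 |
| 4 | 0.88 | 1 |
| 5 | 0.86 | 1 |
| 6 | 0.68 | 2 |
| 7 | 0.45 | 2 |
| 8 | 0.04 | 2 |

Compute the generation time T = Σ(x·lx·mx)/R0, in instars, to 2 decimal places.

4.15

lx·mx: 0, 0.94, 0.93, 0.92, 0.88, 0.86, 1.36, 0.9, 0.08 → R0 = 6.87
x·lx·mx: 0, 0.94, 1.86, 2.76, 3.52, 4.3, 8.16, 6.3, 0.64 → Σ = 28.48
T = 28.48 / 6.87 = 4.14556… → 4.15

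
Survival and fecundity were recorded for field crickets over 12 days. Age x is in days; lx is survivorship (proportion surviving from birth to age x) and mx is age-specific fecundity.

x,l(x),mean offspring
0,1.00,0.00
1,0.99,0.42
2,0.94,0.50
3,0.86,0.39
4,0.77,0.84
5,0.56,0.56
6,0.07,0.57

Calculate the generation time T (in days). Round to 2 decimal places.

3.04

lx·mx: 0, 0.4158, 0.47, 0.3354, 0.6468, 0.3136, 0.0399 → R0 = 2.2215
x·lx·mx: 0, 0.4158, 0.94, 1.0062, 2.5872, 1.568, 0.2394 → Σ = 6.7566
T = 6.7566 / 2.2215 = 3.041458… → 3.04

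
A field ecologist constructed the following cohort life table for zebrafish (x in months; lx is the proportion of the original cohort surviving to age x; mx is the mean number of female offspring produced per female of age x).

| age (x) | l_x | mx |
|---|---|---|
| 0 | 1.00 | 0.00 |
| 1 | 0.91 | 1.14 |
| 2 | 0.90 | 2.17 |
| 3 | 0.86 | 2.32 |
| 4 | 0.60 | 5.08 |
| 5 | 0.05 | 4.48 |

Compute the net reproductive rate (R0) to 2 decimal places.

8.26

lx·mx by age: 0, 1.0374, 1.953, 1.9952, 3.048, 0.224
R0 = Σ lx·mx = 8.2576 → 8.26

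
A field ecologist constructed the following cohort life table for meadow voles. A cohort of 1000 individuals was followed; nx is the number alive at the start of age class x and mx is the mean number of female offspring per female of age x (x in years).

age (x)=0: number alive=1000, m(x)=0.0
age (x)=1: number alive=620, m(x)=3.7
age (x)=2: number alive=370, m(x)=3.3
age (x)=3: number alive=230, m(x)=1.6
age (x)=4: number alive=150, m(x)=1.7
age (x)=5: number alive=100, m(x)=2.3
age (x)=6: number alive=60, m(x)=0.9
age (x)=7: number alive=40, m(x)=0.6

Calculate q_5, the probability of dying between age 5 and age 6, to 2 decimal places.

0.40

lx = nx/n0 = nx/1000: 1, 0.62, 0.37, 0.23, 0.15, 0.1, 0.06, 0.04
q_5 = (l_5 − l_6) / l_5 = (0.1 − 0.06) / 0.1
     = 0.04 / 0.1 = 0.4 → 0.40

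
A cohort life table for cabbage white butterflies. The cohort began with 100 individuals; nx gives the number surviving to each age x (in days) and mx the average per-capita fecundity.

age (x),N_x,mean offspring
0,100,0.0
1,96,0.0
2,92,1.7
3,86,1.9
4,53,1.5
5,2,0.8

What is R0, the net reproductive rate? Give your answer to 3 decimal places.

4.009

lx = nx/n0 = nx/100: 1, 0.96, 0.92, 0.86, 0.53, 0.02
lx·mx by age: 0, 0, 1.564, 1.634, 0.795, 0.016
R0 = Σ lx·mx = 4.009 → 4.009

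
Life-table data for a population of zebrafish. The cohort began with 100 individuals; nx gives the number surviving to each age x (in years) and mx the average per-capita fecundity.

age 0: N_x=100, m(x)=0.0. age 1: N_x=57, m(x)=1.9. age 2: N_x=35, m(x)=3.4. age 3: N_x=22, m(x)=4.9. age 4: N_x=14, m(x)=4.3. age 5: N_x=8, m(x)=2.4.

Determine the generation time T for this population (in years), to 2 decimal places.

lx = nx/n0 = nx/100: 1, 0.57, 0.35, 0.22, 0.14, 0.08
lx·mx: 0, 1.083, 1.19, 1.078, 0.602, 0.192 → R0 = 4.145
x·lx·mx: 0, 1.083, 2.38, 3.234, 2.408, 0.96 → Σ = 10.065
T = 10.065 / 4.145 = 2.428227… → 2.43

2.43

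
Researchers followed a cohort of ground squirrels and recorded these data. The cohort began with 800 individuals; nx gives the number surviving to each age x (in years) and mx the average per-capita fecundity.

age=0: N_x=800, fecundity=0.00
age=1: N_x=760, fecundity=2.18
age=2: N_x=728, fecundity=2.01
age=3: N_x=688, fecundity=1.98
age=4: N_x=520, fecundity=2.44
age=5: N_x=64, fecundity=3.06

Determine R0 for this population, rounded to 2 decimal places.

7.43

lx = nx/n0 = nx/800: 1, 0.95, 0.91, 0.86, 0.65, 0.08
lx·mx by age: 0, 2.071, 1.8291, 1.7028, 1.586, 0.2448
R0 = Σ lx·mx = 7.4337 → 7.43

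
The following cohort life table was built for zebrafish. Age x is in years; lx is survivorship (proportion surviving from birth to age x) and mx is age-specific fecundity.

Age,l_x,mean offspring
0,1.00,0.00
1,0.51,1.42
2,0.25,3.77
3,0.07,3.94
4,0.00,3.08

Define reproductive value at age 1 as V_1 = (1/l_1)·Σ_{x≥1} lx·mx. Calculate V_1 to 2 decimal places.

3.81

lx·mx for x ≥ 1: 0.7242, 0.9425, 0.2758, 0 → sum = 1.9425
V_1 = 1.9425 / l_1 = 1.9425 / 0.51 = 3.808824… → 3.81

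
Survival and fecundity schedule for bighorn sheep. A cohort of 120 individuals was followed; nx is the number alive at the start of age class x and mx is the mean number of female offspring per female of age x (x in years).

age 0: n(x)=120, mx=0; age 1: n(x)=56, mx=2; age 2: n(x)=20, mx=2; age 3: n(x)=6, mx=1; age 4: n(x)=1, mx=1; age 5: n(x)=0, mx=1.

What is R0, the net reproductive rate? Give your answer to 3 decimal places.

lx = nx/n0 = nx/120: 1, 0.46667…, 0.16667…, 0.05, 0.00833…, 0
lx·mx by age: 0, 0.933333…, 0.333333…, 0.05, 0.008333…, 0
R0 = Σ lx·mx = 1.325… → 1.325

1.325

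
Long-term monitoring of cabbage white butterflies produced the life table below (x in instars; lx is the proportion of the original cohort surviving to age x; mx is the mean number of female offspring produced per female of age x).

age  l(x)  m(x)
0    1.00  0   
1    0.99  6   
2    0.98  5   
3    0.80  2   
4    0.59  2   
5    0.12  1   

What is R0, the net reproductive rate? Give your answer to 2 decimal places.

lx·mx by age: 0, 5.94, 4.9, 1.6, 1.18, 0.12
R0 = Σ lx·mx = 13.74 → 13.74

13.74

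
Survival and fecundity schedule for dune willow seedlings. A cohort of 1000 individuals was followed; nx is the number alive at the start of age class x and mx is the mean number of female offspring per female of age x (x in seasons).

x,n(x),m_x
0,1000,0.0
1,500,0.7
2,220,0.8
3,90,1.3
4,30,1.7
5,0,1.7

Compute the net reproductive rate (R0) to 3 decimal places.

0.694

lx = nx/n0 = nx/1000: 1, 0.5, 0.22, 0.09, 0.03, 0
lx·mx by age: 0, 0.35, 0.176, 0.117, 0.051, 0
R0 = Σ lx·mx = 0.694 → 0.694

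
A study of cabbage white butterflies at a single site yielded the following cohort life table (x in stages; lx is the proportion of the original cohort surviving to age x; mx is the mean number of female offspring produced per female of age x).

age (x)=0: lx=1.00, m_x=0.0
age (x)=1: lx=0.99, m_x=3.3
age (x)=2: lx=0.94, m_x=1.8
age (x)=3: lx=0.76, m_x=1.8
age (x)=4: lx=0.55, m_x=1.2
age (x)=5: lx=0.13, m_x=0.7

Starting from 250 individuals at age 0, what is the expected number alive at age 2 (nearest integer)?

Expected survivors = N0 · l_2 = 250 × 0.94 = 235 → 235

235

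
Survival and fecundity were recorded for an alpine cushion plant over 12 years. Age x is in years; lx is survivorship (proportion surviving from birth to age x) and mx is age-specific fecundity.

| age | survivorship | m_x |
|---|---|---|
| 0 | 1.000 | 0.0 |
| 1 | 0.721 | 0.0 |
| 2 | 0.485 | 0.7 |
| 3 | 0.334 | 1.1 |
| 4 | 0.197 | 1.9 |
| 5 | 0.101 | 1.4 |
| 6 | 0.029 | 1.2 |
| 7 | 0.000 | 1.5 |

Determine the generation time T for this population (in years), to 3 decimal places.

3.336

lx·mx: 0, 0, 0.3395, 0.3674, 0.3743, 0.1414, 0.0348, 0 → R0 = 1.2574
x·lx·mx: 0, 0, 0.679, 1.1022, 1.4972, 0.707, 0.2088, 0 → Σ = 4.1942
T = 4.1942 / 1.2574 = 3.335613… → 3.336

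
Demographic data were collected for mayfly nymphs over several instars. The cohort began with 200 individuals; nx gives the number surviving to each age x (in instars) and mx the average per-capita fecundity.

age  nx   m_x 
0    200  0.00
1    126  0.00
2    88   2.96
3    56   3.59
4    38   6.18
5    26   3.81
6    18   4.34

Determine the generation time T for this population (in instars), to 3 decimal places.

lx = nx/n0 = nx/200: 1, 0.63, 0.44, 0.28, 0.19, 0.13, 0.09
lx·mx: 0, 0, 1.3024, 1.0052, 1.1742, 0.4953, 0.3906 → R0 = 4.3677
x·lx·mx: 0, 0, 2.6048, 3.0156, 4.6968, 2.4765, 2.3436 → Σ = 15.1373
T = 15.1373 / 4.3677 = 3.465737… → 3.466

3.466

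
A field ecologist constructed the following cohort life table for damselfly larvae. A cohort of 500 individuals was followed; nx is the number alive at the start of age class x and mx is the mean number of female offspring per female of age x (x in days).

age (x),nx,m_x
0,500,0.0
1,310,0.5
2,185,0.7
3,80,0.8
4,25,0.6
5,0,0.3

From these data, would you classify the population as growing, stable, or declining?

declining

lx = nx/n0 = nx/500: 1, 0.62, 0.37, 0.16, 0.05, 0
R0 = Σ lx·mx = 0 + 0.31 + 0.259 + 0.128 + 0.03 + 0 = 0.727
R0 < 1, so the population is declining.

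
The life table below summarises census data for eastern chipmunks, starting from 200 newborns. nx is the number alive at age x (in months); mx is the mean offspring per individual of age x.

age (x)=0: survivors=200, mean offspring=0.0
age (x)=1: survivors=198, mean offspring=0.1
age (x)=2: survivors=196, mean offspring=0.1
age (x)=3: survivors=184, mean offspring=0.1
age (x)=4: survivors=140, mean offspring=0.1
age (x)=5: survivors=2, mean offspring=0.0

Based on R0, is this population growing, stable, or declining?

declining

lx = nx/n0 = nx/200: 1, 0.99, 0.98, 0.92, 0.7, 0.01
R0 = Σ lx·mx = 0 + 0.099 + 0.098 + 0.092 + 0.07 + 0 = 0.359
R0 < 1, so the population is declining.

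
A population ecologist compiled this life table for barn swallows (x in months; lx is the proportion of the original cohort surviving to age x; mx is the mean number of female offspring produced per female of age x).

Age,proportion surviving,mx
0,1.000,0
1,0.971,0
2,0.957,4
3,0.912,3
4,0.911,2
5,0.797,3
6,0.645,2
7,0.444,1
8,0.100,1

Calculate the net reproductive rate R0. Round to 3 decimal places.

12.611

lx·mx by age: 0, 0, 3.828, 2.736, 1.822, 2.391, 1.29, 0.444, 0.1
R0 = Σ lx·mx = 12.611 → 12.611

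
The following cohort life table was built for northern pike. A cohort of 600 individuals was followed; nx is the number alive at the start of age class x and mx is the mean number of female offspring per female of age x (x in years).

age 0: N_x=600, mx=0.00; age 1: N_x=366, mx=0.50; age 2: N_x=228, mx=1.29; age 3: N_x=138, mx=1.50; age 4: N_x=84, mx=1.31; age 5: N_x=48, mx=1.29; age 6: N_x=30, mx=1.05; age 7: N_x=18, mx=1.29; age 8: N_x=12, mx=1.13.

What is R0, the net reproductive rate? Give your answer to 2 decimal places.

lx = nx/n0 = nx/600: 1, 0.61, 0.38, 0.23, 0.14, 0.08, 0.05, 0.03, 0.02
lx·mx by age: 0, 0.305, 0.4902, 0.345, 0.1834, 0.1032, 0.0525, 0.0387, 0.0226
R0 = Σ lx·mx = 1.5406 → 1.54

1.54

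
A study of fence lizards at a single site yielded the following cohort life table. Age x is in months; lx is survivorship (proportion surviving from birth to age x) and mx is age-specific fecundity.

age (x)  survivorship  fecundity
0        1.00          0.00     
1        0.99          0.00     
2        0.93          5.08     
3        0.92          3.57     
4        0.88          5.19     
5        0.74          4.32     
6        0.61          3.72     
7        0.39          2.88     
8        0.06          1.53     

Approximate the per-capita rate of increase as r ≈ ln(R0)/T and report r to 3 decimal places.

0.752

R0 = Σ lx·mx = 0 + 0 + 4.7244 + 3.2844 + 4.5672 + 3.1968 + 2.2692 + 1.1232 + 0.0918 = 19.257
Σ x·lx·mx = 75.7668; T = 75.7668/19.257 = 3.93451…
r ≈ ln(R0)/T = ln(19.257)/3.93451… = 0.75178… → 0.752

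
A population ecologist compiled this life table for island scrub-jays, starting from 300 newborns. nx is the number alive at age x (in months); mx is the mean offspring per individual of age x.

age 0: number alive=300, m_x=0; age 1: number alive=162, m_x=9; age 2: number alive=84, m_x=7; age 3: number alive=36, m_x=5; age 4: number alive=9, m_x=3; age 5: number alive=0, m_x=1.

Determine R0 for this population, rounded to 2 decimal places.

lx = nx/n0 = nx/300: 1, 0.54, 0.28, 0.12, 0.03, 0
lx·mx by age: 0, 4.86, 1.96, 0.6, 0.09, 0
R0 = Σ lx·mx = 7.51 → 7.51

7.51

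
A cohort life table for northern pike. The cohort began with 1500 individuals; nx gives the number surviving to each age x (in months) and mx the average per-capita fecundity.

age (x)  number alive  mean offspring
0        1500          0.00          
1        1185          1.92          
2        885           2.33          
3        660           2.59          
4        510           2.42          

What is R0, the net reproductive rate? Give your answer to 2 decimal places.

lx = nx/n0 = nx/1500: 1, 0.79, 0.59, 0.44, 0.34
lx·mx by age: 0, 1.5168, 1.3747, 1.1396, 0.8228
R0 = Σ lx·mx = 4.8539 → 4.85

4.85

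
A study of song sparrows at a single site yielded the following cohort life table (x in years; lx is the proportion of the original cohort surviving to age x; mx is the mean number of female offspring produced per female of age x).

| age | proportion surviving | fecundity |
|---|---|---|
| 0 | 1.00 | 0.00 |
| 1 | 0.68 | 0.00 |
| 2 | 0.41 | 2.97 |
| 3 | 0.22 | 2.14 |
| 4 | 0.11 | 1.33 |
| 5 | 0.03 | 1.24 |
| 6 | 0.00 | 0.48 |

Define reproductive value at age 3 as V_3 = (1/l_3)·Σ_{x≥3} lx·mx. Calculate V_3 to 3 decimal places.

2.974

lx·mx for x ≥ 3: 0.4708, 0.1463, 0.0372, 0 → sum = 0.6543
V_3 = 0.6543 / l_3 = 0.6543 / 0.22 = 2.974091… → 2.974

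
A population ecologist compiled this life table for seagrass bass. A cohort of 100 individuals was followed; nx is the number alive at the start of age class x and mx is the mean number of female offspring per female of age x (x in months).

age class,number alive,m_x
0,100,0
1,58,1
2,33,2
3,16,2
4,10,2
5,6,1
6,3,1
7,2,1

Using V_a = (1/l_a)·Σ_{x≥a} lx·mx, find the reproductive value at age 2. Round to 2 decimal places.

lx = nx/n0 = nx/100: 1, 0.58, 0.33, 0.16, 0.1, 0.06, 0.03, 0.02
lx·mx for x ≥ 2: 0.66, 0.32, 0.2, 0.06, 0.03, 0.02 → sum = 1.29
V_2 = 1.29 / l_2 = 1.29 / 0.33 = 3.909091… → 3.91

3.91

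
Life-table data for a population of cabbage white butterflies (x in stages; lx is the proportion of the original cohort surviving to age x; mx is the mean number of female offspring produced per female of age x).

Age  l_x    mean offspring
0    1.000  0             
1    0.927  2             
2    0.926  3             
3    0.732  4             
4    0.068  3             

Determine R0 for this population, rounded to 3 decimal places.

7.764

lx·mx by age: 0, 1.854, 2.778, 2.928, 0.204
R0 = Σ lx·mx = 7.764 → 7.764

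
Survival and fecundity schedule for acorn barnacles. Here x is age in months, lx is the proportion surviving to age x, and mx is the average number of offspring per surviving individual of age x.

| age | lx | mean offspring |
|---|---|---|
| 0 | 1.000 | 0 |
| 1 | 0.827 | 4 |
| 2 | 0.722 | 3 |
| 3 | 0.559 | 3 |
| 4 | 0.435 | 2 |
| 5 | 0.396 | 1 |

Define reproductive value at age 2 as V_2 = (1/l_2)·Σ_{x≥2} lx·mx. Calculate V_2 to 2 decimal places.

7.08

lx·mx for x ≥ 2: 2.166, 1.677, 0.87, 0.396 → sum = 5.109
V_2 = 5.109 / l_2 = 5.109 / 0.722 = 7.076177… → 7.08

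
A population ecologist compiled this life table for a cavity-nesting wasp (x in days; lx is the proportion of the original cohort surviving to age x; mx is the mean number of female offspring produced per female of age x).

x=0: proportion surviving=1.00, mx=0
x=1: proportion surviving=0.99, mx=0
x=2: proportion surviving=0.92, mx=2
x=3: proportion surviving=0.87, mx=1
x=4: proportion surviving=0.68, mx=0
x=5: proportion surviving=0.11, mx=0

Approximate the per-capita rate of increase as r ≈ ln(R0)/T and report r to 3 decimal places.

0.430

R0 = Σ lx·mx = 0 + 0 + 1.84 + 0.87 + 0 + 0 = 2.71
Σ x·lx·mx = 6.29; T = 6.29/2.71 = 2.32103…
r ≈ ln(R0)/T = ln(2.71)/2.32103… = 0.42953… → 0.430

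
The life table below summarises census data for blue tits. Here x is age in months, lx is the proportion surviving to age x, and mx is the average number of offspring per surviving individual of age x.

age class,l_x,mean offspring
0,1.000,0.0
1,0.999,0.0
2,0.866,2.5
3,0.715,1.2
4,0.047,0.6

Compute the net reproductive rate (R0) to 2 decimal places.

3.05

lx·mx by age: 0, 0, 2.165, 0.858, 0.0282
R0 = Σ lx·mx = 3.0512 → 3.05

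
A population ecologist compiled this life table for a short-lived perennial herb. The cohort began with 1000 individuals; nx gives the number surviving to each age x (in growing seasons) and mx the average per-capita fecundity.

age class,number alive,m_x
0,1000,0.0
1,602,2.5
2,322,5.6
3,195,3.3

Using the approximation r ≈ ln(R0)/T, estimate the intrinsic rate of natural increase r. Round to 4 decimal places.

0.7711

lx = nx/n0 = nx/1000: 1, 0.602, 0.322, 0.195
R0 = Σ lx·mx = 0 + 1.505 + 1.8032 + 0.6435 = 3.9517
Σ x·lx·mx = 7.0419; T = 7.0419/3.9517 = 1.78199…
r ≈ ln(R0)/T = ln(3.9517)/1.78199… = 0.771129… → 0.7711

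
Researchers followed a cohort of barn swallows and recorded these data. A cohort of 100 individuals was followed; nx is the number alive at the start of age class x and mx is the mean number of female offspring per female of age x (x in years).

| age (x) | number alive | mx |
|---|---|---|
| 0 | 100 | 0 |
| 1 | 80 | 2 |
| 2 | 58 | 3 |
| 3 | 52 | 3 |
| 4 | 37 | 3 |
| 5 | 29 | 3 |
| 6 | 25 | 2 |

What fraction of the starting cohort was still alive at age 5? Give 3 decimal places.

l_5 = n_5/n_0 = 29/100 = 0.29 → 0.290

0.290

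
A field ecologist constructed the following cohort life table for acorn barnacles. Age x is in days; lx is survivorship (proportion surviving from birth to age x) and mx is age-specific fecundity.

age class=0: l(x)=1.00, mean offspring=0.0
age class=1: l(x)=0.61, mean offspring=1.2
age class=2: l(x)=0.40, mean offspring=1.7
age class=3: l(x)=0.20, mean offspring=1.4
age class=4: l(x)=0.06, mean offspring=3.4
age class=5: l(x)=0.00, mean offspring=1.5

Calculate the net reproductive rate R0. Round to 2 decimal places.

lx·mx by age: 0, 0.732, 0.68, 0.28, 0.204, 0
R0 = Σ lx·mx = 1.896 → 1.90

1.90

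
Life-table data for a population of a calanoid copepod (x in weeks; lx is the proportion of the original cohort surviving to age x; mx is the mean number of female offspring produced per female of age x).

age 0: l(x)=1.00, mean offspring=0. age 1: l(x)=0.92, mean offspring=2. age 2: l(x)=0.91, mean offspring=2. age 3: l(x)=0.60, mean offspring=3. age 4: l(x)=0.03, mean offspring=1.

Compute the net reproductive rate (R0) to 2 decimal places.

5.49

lx·mx by age: 0, 1.84, 1.82, 1.8, 0.03
R0 = Σ lx·mx = 5.49 → 5.49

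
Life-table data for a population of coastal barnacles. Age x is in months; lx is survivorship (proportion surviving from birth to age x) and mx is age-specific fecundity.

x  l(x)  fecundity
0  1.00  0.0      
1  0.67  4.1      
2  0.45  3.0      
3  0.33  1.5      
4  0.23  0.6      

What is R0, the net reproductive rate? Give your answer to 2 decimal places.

lx·mx by age: 0, 2.747, 1.35, 0.495, 0.138
R0 = Σ lx·mx = 4.73 → 4.73

4.73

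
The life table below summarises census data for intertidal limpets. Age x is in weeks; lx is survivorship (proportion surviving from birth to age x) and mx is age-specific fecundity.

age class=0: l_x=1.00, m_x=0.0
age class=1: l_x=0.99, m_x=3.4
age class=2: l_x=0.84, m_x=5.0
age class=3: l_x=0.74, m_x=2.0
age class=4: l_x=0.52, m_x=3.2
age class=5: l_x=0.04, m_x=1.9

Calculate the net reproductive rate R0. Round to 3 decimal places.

lx·mx by age: 0, 3.366, 4.2, 1.48, 1.664, 0.076
R0 = Σ lx·mx = 10.786 → 10.786

10.786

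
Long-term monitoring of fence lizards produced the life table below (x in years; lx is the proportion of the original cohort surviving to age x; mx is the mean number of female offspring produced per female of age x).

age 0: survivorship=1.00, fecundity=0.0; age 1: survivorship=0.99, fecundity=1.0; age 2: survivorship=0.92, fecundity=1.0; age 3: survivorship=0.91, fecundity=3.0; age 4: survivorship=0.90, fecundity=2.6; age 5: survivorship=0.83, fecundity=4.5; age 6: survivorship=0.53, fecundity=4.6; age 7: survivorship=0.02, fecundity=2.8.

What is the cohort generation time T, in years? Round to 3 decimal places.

4.094

lx·mx: 0, 0.99, 0.92, 2.73, 2.34, 3.735, 2.438, 0.056 → R0 = 13.209
x·lx·mx: 0, 0.99, 1.84, 8.19, 9.36, 18.675, 14.628, 0.392 → Σ = 54.075
T = 54.075 / 13.209 = 4.0938… → 4.094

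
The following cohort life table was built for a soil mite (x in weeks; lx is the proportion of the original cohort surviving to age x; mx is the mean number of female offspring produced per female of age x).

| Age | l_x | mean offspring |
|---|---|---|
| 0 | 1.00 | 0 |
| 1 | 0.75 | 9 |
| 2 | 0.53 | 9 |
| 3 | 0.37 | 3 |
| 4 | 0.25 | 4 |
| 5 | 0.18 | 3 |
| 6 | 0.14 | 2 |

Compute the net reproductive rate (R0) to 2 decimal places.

lx·mx by age: 0, 6.75, 4.77, 1.11, 1, 0.54, 0.28
R0 = Σ lx·mx = 14.45 → 14.45

14.45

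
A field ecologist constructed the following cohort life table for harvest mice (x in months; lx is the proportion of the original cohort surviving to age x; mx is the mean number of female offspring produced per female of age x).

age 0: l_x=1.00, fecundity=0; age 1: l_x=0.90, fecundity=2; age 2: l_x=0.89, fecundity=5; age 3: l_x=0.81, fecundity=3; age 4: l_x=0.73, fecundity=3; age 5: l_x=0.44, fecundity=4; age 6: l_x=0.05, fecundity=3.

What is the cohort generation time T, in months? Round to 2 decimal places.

lx·mx: 0, 1.8, 4.45, 2.43, 2.19, 1.76, 0.15 → R0 = 12.78
x·lx·mx: 0, 1.8, 8.9, 7.29, 8.76, 8.8, 0.9 → Σ = 36.45
T = 36.45 / 12.78 = 2.852113… → 2.85

2.85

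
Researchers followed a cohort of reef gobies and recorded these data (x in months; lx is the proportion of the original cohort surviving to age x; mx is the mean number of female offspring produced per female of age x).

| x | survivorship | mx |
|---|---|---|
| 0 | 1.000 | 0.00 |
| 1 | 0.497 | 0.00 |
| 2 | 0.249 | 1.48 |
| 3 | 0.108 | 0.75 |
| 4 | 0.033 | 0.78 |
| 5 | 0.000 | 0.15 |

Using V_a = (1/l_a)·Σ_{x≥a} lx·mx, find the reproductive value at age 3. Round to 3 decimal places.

lx·mx for x ≥ 3: 0.081, 0.02574, 0 → sum = 0.10674
V_3 = 0.10674 / l_3 = 0.10674 / 0.108 = 0.988333… → 0.988

0.988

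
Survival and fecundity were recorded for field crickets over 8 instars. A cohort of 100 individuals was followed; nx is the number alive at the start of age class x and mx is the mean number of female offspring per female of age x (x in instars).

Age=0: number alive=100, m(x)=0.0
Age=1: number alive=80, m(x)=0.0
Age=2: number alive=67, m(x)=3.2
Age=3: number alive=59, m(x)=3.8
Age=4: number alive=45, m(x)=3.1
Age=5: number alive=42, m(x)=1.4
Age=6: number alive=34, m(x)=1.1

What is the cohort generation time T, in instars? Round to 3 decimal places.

lx = nx/n0 = nx/100: 1, 0.8, 0.67, 0.59, 0.45, 0.42, 0.34
lx·mx: 0, 0, 2.144, 2.242, 1.395, 0.588, 0.374 → R0 = 6.743
x·lx·mx: 0, 0, 4.288, 6.726, 5.58, 2.94, 2.244 → Σ = 21.778
T = 21.778 / 6.743 = 3.22972… → 3.230

3.230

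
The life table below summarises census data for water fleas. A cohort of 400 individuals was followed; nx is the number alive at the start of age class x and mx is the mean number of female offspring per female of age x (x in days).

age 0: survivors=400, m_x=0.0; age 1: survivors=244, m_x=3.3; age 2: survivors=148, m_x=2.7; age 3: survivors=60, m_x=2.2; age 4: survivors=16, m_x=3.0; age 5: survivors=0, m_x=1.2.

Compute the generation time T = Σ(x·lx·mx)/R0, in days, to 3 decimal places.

1.583

lx = nx/n0 = nx/400: 1, 0.61, 0.37, 0.15, 0.04, 0
lx·mx: 0, 2.013, 0.999, 0.33, 0.12, 0 → R0 = 3.462
x·lx·mx: 0, 2.013, 1.998, 0.99, 0.48, 0 → Σ = 5.481
T = 5.481 / 3.462 = 1.583189… → 1.583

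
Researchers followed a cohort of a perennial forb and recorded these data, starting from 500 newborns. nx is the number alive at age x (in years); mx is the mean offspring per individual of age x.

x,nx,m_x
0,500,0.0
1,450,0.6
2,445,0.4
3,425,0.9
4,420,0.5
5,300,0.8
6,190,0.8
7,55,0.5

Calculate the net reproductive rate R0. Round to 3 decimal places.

2.920

lx = nx/n0 = nx/500: 1, 0.9, 0.89, 0.85, 0.84, 0.6, 0.38, 0.11
lx·mx by age: 0, 0.54, 0.356, 0.765, 0.42, 0.48, 0.304, 0.055
R0 = Σ lx·mx = 2.92 → 2.920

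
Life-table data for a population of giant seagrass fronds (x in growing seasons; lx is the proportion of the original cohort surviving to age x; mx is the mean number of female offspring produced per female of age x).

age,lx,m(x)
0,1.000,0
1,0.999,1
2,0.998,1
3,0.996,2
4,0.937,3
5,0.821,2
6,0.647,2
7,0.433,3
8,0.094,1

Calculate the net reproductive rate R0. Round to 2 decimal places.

lx·mx by age: 0, 0.999, 0.998, 1.992, 2.811, 1.642, 1.294, 1.299, 0.094
R0 = Σ lx·mx = 11.129 → 11.13

11.13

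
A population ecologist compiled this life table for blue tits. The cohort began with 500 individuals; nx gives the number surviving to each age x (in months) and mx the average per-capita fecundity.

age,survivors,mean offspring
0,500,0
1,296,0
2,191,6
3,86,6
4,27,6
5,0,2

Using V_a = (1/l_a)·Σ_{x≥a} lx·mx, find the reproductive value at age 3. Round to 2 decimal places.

7.88

lx = nx/n0 = nx/500: 1, 0.592, 0.382, 0.172, 0.054, 0
lx·mx for x ≥ 3: 1.032, 0.324, 0 → sum = 1.356
V_3 = 1.356 / l_3 = 1.356 / 0.172 = 7.883721… → 7.88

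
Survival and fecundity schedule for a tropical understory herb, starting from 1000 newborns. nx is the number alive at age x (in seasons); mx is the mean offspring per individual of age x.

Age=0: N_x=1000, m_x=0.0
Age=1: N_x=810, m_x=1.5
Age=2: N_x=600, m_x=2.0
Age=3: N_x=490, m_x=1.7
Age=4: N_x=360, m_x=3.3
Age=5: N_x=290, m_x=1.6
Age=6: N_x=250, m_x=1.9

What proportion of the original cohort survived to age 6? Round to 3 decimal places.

0.250

l_6 = n_6/n_0 = 250/1000 = 0.25 → 0.250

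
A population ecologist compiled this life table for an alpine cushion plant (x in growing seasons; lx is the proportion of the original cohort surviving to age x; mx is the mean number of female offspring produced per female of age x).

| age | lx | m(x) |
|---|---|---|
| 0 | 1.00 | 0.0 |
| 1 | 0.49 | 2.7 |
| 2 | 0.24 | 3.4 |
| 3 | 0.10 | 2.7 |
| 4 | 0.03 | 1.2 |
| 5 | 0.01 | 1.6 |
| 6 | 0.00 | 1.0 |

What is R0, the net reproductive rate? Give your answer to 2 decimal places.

lx·mx by age: 0, 1.323, 0.816, 0.27, 0.036, 0.016, 0
R0 = Σ lx·mx = 2.461 → 2.46

2.46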